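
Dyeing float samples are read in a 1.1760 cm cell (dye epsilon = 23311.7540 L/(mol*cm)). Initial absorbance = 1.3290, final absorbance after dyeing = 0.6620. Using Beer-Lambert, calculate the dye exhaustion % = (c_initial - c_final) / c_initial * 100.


c_initial = A_i / (epsilon * l) = 1.3290 / (23311.7540 * 1.1760) = 4.8478e-05 mol/L
c_final = A_f / (epsilon * l) = 0.6620 / (23311.7540 * 1.1760) = 2.4148e-05 mol/L
Exhaustion = (c_initial - c_final) / c_initial * 100 = (4.8478e-05 - 2.4148e-05) / 4.8478e-05 * 100 = 50.1881 %


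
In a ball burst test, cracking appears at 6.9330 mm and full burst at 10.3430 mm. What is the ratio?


Formula: Ratio = crack / burst
Substituting: Ratio = 6.9330 / 10.3430
Result: 0.6703


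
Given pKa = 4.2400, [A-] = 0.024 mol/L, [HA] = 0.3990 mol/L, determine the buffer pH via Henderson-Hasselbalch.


ratio = [A-] / [HA] = 0.024 / 0.3990 = 0.0601504
log10(ratio) = -1.2208
pH = pKa + log10(ratio) = 4.2400 - 1.2208 = 3.0192


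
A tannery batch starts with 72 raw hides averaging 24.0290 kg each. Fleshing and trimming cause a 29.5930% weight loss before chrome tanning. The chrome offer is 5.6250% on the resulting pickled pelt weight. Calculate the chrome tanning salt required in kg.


Total_raw = N * avg_wt = 72 * 24.0290 = 1730.0880 kg
Substrate = Total_raw * (1 - loss/100) = 1730.0880 * (1 - 29.5930/100) = 1218.1031 kg
Chrome = Substrate * pct / 100 = 1218.1031 * 5.6250 / 100 = 68.5183 kg


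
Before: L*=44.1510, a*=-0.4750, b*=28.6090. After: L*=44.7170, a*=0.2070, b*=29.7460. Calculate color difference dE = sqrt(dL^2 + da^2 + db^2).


dL = 0.5660, da = 0.6820, db = 1.1370
dE = sqrt(0.5660^2 + 0.6820^2 + 1.1370^2) = 1.4416


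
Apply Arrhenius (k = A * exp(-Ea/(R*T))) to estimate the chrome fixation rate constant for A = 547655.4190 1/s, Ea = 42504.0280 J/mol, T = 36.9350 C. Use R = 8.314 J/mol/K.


T_K = T_C + 273.15 = 36.9350 + 273.15 = 310.0850 K
exponent = -Ea / (R * T_K) = -42504.0280 / (8.314 * 310.0850) = -16.4869
k = A * exp(exponent) = 547655.4190 * exp(-16.4869) = 0.0378733 1/s


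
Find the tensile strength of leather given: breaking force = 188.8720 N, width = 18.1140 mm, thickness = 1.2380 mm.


Formula: TS = force / (width * thickness)
Substituting: TS = 188.8720 / (18.1140 * 1.2380)
Result: 8.4223 N/mm^2


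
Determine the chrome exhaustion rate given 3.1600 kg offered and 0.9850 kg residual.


Formula: Uptake = (offered - residual) / offered * 100
Substituting: Uptake = (3.1600 - 0.9850) / 3.1600 * 100
Result: 68.8291 %


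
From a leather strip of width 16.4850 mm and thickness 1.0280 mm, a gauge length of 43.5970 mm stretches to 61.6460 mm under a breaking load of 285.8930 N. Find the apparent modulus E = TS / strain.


TS = F / (w * t) = 285.8930 / (16.4850 * 1.0280) = 16.8702 N/mm^2
strain = (Lf - L0) / L0 = (61.6460 - 43.5970) / 43.5970 = 0.4140
E = TS / strain = 16.8702 / 0.4140 = 40.7497 N/mm^2


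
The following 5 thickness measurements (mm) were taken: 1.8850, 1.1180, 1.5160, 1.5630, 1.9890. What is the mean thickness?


Formula: Average = sum / n
Substituting: Average = 8.0710 / 5
Result: 1.6142 mm


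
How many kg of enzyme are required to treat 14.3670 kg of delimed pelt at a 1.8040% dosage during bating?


Formula: Enzyme = substrate * pct / 100
Substituting: Enzyme = 14.3670 * 1.8040 / 100
Result: 0.2592 kg


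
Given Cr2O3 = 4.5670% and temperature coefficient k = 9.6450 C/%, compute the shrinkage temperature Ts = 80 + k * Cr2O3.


Formula: Ts = 80 + k * Cr2O3
Substituting: Ts = 80 + 9.6450 * 4.5670
Result: 124.0487 C


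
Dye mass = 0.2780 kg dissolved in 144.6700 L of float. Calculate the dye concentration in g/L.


Formula: Conc = dye_mass(kg) / volume(L) * 1000
Substituting: Conc = 0.2780 / 144.6700 * 1000
Result: 1.9216 g/L


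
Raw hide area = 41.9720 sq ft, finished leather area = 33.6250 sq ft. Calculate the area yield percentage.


Formula: Yield = finished / raw * 100
Substituting: Yield = 33.6250 / 41.9720 * 100
Result: 80.1129 %


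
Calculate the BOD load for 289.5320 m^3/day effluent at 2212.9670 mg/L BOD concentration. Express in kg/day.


Formula: BOD_load = volume * conc / 1000
Substituting: BOD_load = 289.5320 * 2212.9670 / 1000
Result: 640.7248 kg/day


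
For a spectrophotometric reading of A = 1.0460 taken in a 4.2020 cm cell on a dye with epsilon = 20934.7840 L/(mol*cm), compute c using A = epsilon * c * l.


Formula: c = A / (epsilon * l)
Substituting: c = 1.0460 / (20934.7840 * 4.2020)
Result: 1.1891e-05 mol/L


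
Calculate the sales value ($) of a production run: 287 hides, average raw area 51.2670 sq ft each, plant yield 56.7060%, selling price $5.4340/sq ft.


Raw_total = N * avg_area = 287 * 51.2670 = 14713.6290 sq ft
Finished = Raw_total * yield / 100 = 14713.6290 * 56.7060 / 100 = 8343.5105 sq ft
Value = Finished * price = 8343.5105 * 5.4340 = 45338.6358 $


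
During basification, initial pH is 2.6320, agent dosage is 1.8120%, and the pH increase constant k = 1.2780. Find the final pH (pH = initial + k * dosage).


Formula: pH_final = pH_initial + k * base_pct
Substituting: pH_final = 2.6320 + 1.2780 * 1.8120
Result: 4.9477


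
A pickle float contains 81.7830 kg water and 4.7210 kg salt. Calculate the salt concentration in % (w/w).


Formula: Conc = salt / (water + salt) * 100
Substituting: Conc = 4.7210 / (81.7830 + 4.7210) * 100
Result: 5.4576 %


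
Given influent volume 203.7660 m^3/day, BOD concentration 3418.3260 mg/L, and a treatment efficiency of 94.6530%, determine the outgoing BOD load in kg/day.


Load_in = volume * conc / 1000 = 203.7660 * 3418.3260 / 1000 = 696.5386 kg/day
Removed = Load_in * eff / 100 = 696.5386 * 94.6530 / 100 = 659.2947 kg/day
Load_out = Load_in - Removed = 696.5386 - 659.2947 = 37.2439 kg/day


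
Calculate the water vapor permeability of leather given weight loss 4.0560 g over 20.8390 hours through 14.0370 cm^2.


Formula: WVP = loss / (area * time)
Substituting: WVP = 4.0560 / (14.0370 * 20.8390)
Result: 0.0138659 g/(cm^2*hr)


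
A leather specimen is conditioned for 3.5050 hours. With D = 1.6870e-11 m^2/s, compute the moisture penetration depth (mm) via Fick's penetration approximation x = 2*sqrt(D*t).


t = 3.5050 hr * 3600 = 12618.0000 s
D * t = 1.6870e-11 * 12618.0000 = 2.1287e-07
x = 2 * sqrt(D*t) = 2 * sqrt(2.1287e-07) = 9.2275e-04 m = 0.9227 mm


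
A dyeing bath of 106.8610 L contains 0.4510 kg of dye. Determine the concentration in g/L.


Formula: Conc = dye_mass(kg) / volume(L) * 1000
Substituting: Conc = 0.4510 / 106.8610 * 1000
Result: 4.2204 g/L


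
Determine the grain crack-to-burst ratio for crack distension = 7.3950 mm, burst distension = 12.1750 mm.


Formula: Ratio = crack / burst
Substituting: Ratio = 7.3950 / 12.1750
Result: 0.6074


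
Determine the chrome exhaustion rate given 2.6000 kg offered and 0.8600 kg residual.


Formula: Uptake = (offered - residual) / offered * 100
Substituting: Uptake = (2.6000 - 0.8600) / 2.6000 * 100
Result: 66.9231 %


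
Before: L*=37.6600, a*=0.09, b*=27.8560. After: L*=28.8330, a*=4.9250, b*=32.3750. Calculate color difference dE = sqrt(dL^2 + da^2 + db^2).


dL = -8.8270, da = 4.8350, db = 4.5190
dE = sqrt((-8.8270)^2 + 4.8350^2 + 4.5190^2) = 11.0324


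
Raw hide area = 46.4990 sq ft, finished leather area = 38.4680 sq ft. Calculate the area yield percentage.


Formula: Yield = finished / raw * 100
Substituting: Yield = 38.4680 / 46.4990 * 100
Result: 82.7287 %


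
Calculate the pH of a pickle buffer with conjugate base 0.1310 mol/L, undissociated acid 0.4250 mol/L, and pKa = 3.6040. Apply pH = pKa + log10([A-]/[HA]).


ratio = [A-] / [HA] = 0.1310 / 0.4250 = 0.3082
log10(ratio) = -0.5111
pH = pKa + log10(ratio) = 3.6040 - 0.5111 = 3.0929


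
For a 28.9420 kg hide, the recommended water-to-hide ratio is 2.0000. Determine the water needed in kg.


Formula: Water = hide_weight * ratio
Substituting: Water = 28.9420 * 2.0000
Result: 57.8840 kg


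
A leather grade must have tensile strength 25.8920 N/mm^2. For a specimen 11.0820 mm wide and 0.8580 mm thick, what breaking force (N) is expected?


Formula: F = TS * w * t
Substituting: F = 25.8920 * 11.0820 * 0.8580
Result: 246.1904 N


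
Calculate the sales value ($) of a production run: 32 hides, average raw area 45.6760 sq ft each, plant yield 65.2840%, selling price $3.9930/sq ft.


Raw_total = N * avg_area = 32 * 45.6760 = 1461.6320 sq ft
Finished = Raw_total * yield / 100 = 1461.6320 * 65.2840 / 100 = 954.2118 sq ft
Value = Finished * price = 954.2118 * 3.9930 = 3810.1679 $


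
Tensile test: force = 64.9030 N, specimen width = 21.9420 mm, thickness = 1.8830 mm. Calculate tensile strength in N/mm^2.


Formula: TS = force / (width * thickness)
Substituting: TS = 64.9030 / (21.9420 * 1.8830)
Result: 1.5709 N/mm^2


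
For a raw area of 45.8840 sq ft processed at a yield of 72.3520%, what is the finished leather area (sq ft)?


Formula: finished = raw * yield / 100
Substituting: finished = 45.8840 * 72.3520 / 100
Result: 33.1980 sq ft


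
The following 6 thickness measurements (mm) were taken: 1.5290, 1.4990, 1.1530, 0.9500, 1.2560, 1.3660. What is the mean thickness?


Formula: Average = sum / n
Substituting: Average = 7.7530 / 6
Result: 1.2922 mm


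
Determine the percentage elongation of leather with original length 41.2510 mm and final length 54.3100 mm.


Formula: Elongation = (Lf - L0) / L0 * 100
Substituting: Elongation = (54.3100 - 41.2510) / 41.2510 * 100
Result: 31.6574 %


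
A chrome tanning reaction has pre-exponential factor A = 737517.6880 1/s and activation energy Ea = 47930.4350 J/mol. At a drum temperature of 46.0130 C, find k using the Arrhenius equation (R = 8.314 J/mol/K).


T_K = T_C + 273.15 = 46.0130 + 273.15 = 319.1630 K
exponent = -Ea / (R * T_K) = -47930.4350 / (8.314 * 319.1630) = -18.0630
k = A * exp(exponent) = 737517.6880 * exp(-18.0630) = 0.010547 1/s


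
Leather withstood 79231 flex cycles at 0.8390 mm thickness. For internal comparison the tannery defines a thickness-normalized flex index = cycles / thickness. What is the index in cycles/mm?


Formula: Index = cycles / thickness
Substituting: Index = 79231 / 0.8390
Result: 94435.0417 cycles/mm


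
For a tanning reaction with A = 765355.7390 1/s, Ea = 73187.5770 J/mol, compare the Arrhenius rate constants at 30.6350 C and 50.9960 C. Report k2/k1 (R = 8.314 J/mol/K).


T1 = 30.6350 + 273.15 = 303.7850 K; T2 = 50.9960 + 273.15 = 324.1460 K
k1 = A * exp(-Ea/(R*T1)) = 765355.7390 * exp(-73187.5770/(8.314*303.7850)) = 1.9911e-07 1/s
k2 = A * exp(-Ea/(R*T2)) = 765355.7390 * exp(-73187.5770/(8.314*324.1460)) = 1.2291e-06 1/s
k2/k1 = 1.2291e-06 / 1.9911e-07 = 6.1731


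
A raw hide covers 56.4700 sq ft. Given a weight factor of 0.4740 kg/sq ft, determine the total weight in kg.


Formula: Weight = area * weight_per_sqft
Substituting: Weight = 56.4700 * 0.4740
Result: 26.7668 kg


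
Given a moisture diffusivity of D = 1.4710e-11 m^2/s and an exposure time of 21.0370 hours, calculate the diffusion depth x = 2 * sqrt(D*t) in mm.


t = 21.0370 hr * 3600 = 75733.2000 s
D * t = 1.4710e-11 * 75733.2000 = 1.1140e-06
x = 2 * sqrt(D*t) = 2 * sqrt(1.1140e-06) = 0.00211096 m = 2.1110 mm


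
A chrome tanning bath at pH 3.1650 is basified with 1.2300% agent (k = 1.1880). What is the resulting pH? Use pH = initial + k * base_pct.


Formula: pH_final = pH_initial + k * base_pct
Substituting: pH_final = 3.1650 + 1.1880 * 1.2300
Result: 4.6262


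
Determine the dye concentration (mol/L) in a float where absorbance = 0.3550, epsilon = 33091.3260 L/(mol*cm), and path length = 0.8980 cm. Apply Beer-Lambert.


Formula: c = A / (epsilon * l)
Substituting: c = 0.3550 / (33091.3260 * 0.8980)
Result: 1.1946e-05 mol/L


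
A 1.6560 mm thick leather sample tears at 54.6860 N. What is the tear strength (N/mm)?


Formula: Tear strength = force / thickness
Substituting: Tear strength = 54.6860 / 1.6560
Result: 33.0229 N/mm


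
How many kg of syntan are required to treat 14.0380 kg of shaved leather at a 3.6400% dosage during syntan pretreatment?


Formula: Syntan = substrate * pct / 100
Substituting: Syntan = 14.0380 * 3.6400 / 100
Result: 0.5110 kg


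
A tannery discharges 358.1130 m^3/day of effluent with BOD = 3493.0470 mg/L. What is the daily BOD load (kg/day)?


Formula: BOD_load = volume * conc / 1000
Substituting: BOD_load = 358.1130 * 3493.0470 / 1000
Result: 1250.9055 kg/day


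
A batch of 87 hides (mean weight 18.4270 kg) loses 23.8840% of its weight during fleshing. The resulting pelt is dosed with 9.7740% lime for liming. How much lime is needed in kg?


Total_raw = N * avg_wt = 87 * 18.4270 = 1603.1490 kg
Substrate = Total_raw * (1 - loss/100) = 1603.1490 * (1 - 23.8840/100) = 1220.2529 kg
Lime = Substrate * pct / 100 = 1220.2529 * 9.7740 / 100 = 119.2675 kg


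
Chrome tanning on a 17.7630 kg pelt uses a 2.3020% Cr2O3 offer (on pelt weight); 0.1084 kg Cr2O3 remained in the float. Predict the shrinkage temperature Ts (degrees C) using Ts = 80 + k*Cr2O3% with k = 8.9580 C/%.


Offered = pelt * offer_pct / 100 = 17.7630 * 2.3020 / 100 = 0.4089 kg
Uptake = offered - residual = 0.4089 - 0.1084 = 0.3005 kg
Cr2O3% on pelt = uptake / pelt * 100 = 0.3005 / 17.7630 * 100 = 1.6917 %
Ts = 80 + k * Cr2O3% = 80 + 8.9580 * 1.6917 = 95.1546 C


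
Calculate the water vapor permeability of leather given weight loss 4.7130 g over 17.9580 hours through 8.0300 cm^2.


Formula: WVP = loss / (area * time)
Substituting: WVP = 4.7130 / (8.0300 * 17.9580)
Result: 0.0326832 g/(cm^2*hr)


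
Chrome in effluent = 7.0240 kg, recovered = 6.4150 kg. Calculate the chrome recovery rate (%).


Formula: Recovery = recovered / input * 100
Substituting: Recovery = 6.4150 / 7.0240 * 100
Result: 91.3297 %


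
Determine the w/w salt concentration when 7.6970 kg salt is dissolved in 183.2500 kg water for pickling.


Formula: Conc = salt / (water + salt) * 100
Substituting: Conc = 7.6970 / (183.2500 + 7.6970) * 100
Result: 4.0310 %


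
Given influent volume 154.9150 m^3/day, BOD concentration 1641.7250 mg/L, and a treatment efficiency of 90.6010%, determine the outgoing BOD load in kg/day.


Load_in = volume * conc / 1000 = 154.9150 * 1641.7250 / 1000 = 254.3278 kg/day
Removed = Load_in * eff / 100 = 254.3278 * 90.6010 / 100 = 230.4236 kg/day
Load_out = Load_in - Removed = 254.3278 - 230.4236 = 23.9043 kg/day


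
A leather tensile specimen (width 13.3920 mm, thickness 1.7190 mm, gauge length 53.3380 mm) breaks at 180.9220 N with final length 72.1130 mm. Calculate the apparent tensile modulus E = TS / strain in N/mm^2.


TS = F / (w * t) = 180.9220 / (13.3920 * 1.7190) = 7.8591 N/mm^2
strain = (Lf - L0) / L0 = (72.1130 - 53.3380) / 53.3380 = 0.3520
E = TS / strain = 7.8591 / 0.3520 = 22.3268 N/mm^2


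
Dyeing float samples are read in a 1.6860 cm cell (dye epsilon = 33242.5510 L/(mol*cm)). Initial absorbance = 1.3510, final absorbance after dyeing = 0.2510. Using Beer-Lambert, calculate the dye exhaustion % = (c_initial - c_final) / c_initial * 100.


c_initial = A_i / (epsilon * l) = 1.3510 / (33242.5510 * 1.6860) = 2.4105e-05 mol/L
c_final = A_f / (epsilon * l) = 0.2510 / (33242.5510 * 1.6860) = 4.4784e-06 mol/L
Exhaustion = (c_initial - c_final) / c_initial * 100 = (2.4105e-05 - 4.4784e-06) / 2.4105e-05 * 100 = 81.4212 %


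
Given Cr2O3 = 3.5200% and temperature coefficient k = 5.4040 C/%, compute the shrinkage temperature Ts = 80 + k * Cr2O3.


Formula: Ts = 80 + k * Cr2O3
Substituting: Ts = 80 + 5.4040 * 3.5200
Result: 99.0221 C


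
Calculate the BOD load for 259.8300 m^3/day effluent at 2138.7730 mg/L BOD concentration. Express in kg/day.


Formula: BOD_load = volume * conc / 1000
Substituting: BOD_load = 259.8300 * 2138.7730 / 1000
Result: 555.7174 kg/day


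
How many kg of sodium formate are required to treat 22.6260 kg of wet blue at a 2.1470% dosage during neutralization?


Formula: Neutralizer = substrate * pct / 100
Substituting: Neutralizer = 22.6260 * 2.1470 / 100
Result: 0.4858 kg


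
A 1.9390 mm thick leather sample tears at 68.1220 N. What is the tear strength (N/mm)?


Formula: Tear strength = force / thickness
Substituting: Tear strength = 68.1220 / 1.9390
Result: 35.1325 N/mm


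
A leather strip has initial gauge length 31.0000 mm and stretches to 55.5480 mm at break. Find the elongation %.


Formula: Elongation = (Lf - L0) / L0 * 100
Substituting: Elongation = (55.5480 - 31.0000) / 31.0000 * 100
Result: 79.1871 %


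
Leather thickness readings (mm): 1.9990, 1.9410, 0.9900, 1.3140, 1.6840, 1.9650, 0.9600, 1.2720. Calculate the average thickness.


Formula: Average = sum / n
Substituting: Average = 12.1250 / 8
Result: 1.5156 mm


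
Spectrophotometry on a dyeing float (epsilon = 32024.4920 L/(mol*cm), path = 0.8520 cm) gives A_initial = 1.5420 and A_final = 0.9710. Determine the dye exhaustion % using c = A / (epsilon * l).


c_initial = A_i / (epsilon * l) = 1.5420 / (32024.4920 * 0.8520) = 5.6515e-05 mol/L
c_final = A_f / (epsilon * l) = 0.9710 / (32024.4920 * 0.8520) = 3.5587e-05 mol/L
Exhaustion = (c_initial - c_final) / c_initial * 100 = (5.6515e-05 - 3.5587e-05) / 5.6515e-05 * 100 = 37.0298 %


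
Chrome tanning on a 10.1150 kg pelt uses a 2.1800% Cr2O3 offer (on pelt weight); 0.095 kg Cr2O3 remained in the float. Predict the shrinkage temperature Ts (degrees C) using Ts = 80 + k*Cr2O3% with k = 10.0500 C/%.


Offered = pelt * offer_pct / 100 = 10.1150 * 2.1800 / 100 = 0.2205 kg
Uptake = offered - residual = 0.2205 - 0.095 = 0.1255 kg
Cr2O3% on pelt = uptake / pelt * 100 = 0.1255 / 10.1150 * 100 = 1.2408 %
Ts = 80 + k * Cr2O3% = 80 + 10.0500 * 1.2408 = 92.4700 C


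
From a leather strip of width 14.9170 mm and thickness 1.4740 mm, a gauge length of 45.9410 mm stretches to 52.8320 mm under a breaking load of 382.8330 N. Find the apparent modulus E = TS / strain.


TS = F / (w * t) = 382.8330 / (14.9170 * 1.4740) = 17.4113 N/mm^2
strain = (Lf - L0) / L0 = (52.8320 - 45.9410) / 45.9410 = 0.1500
E = TS / strain = 17.4113 / 0.1500 = 116.0776 N/mm^2


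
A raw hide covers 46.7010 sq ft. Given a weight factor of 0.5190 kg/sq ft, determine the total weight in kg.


Formula: Weight = area * weight_per_sqft
Substituting: Weight = 46.7010 * 0.5190
Result: 24.2378 kg


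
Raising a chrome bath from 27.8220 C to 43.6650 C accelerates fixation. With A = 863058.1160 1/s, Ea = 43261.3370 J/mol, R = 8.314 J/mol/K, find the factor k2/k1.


T1 = 27.8220 + 273.15 = 300.9720 K; T2 = 43.6650 + 273.15 = 316.8150 K
k1 = A * exp(-Ea/(R*T1)) = 863058.1160 * exp(-43261.3370/(8.314*300.9720)) = 0.0267687 1/s
k2 = A * exp(-Ea/(R*T2)) = 863058.1160 * exp(-43261.3370/(8.314*316.8150)) = 0.0635479 1/s
k2/k1 = 0.0635479 / 0.0267687 = 2.3740


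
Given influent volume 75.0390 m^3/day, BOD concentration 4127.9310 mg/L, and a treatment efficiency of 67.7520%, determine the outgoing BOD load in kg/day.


Load_in = volume * conc / 1000 = 75.0390 * 4127.9310 / 1000 = 309.7558 kg/day
Removed = Load_in * eff / 100 = 309.7558 * 67.7520 / 100 = 209.8658 kg/day
Load_out = Load_in - Removed = 309.7558 - 209.8658 = 99.8901 kg/day


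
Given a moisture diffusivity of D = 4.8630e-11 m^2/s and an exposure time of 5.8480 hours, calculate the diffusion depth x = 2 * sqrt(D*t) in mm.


t = 5.8480 hr * 3600 = 21052.8000 s
D * t = 4.8630e-11 * 21052.8000 = 1.0238e-06
x = 2 * sqrt(D*t) = 2 * sqrt(1.0238e-06) = 0.00202366 m = 2.0237 mm


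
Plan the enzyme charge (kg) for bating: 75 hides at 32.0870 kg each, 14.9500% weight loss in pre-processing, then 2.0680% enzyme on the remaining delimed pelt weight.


Total_raw = N * avg_wt = 75 * 32.0870 = 2406.5250 kg
Substrate = Total_raw * (1 - loss/100) = 2406.5250 * (1 - 14.9500/100) = 2046.7495 kg
Enzyme = Substrate * pct / 100 = 2046.7495 * 2.0680 / 100 = 42.3268 kg


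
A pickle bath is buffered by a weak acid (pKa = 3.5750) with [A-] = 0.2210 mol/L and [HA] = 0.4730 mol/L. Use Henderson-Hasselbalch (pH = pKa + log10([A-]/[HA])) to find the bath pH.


ratio = [A-] / [HA] = 0.2210 / 0.4730 = 0.4672
log10(ratio) = -0.3305
pH = pKa + log10(ratio) = 3.5750 - 0.3305 = 3.2445


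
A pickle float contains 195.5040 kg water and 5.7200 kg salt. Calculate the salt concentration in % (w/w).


Formula: Conc = salt / (water + salt) * 100
Substituting: Conc = 5.7200 / (195.5040 + 5.7200) * 100
Result: 2.8426 %


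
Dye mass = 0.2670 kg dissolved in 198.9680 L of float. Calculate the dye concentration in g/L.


Formula: Conc = dye_mass(kg) / volume(L) * 1000
Substituting: Conc = 0.2670 / 198.9680 * 1000
Result: 1.3419 g/L


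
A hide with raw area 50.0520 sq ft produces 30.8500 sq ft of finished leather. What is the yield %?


Formula: Yield = finished / raw * 100
Substituting: Yield = 30.8500 / 50.0520 * 100
Result: 61.6359 %


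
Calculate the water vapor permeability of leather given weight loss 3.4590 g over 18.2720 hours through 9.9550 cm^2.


Formula: WVP = loss / (area * time)
Substituting: WVP = 3.4590 / (9.9550 * 18.2720)
Result: 0.0190162 g/(cm^2*hr)


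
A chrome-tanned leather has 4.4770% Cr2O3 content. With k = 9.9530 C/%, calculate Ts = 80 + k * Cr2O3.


Formula: Ts = 80 + k * Cr2O3
Substituting: Ts = 80 + 9.9530 * 4.4770
Result: 124.5596 C


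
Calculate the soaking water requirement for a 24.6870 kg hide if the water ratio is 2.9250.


Formula: Water = hide_weight * ratio
Substituting: Water = 24.6870 * 2.9250
Result: 72.2095 kg


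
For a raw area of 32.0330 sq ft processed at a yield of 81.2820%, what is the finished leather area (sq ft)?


Formula: finished = raw * yield / 100
Substituting: finished = 32.0330 * 81.2820 / 100
Result: 26.0371 sq ft


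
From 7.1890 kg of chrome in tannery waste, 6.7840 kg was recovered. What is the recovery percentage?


Formula: Recovery = recovered / input * 100
Substituting: Recovery = 6.7840 / 7.1890 * 100
Result: 94.3664 %


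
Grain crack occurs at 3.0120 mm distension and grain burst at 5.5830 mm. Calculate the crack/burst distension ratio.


Formula: Ratio = crack / burst
Substituting: Ratio = 3.0120 / 5.5830
Result: 0.5395


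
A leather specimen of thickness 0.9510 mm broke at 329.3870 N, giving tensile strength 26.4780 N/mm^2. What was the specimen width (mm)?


Formula: w = F / (TS * t)
Substituting: w = 329.3870 / (26.4780 * 0.9510)
Result: 13.0810 mm


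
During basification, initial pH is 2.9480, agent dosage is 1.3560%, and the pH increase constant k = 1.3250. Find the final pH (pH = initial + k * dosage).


Formula: pH_final = pH_initial + k * base_pct
Substituting: pH_final = 2.9480 + 1.3250 * 1.3560
Result: 4.7447


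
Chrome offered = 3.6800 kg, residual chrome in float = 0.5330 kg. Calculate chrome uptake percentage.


Formula: Uptake = (offered - residual) / offered * 100
Substituting: Uptake = (3.6800 - 0.5330) / 3.6800 * 100
Result: 85.5163 %


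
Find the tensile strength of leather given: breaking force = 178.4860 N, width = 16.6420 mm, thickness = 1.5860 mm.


Formula: TS = force / (width * thickness)
Substituting: TS = 178.4860 / (16.6420 * 1.5860)
Result: 6.7623 N/mm^2


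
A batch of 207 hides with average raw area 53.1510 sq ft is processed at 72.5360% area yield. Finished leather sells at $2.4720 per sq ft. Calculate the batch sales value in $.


Raw_total = N * avg_area = 207 * 53.1510 = 11002.2570 sq ft
Finished = Raw_total * yield / 100 = 11002.2570 * 72.5360 / 100 = 7980.5971 sq ft
Value = Finished * price = 7980.5971 * 2.4720 = 19728.0361 $


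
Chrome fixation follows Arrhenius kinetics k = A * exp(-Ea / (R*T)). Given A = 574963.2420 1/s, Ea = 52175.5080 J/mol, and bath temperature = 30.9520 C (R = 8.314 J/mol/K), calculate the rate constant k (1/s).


T_K = T_C + 273.15 = 30.9520 + 273.15 = 304.1020 K
exponent = -Ea / (R * T_K) = -52175.5080 / (8.314 * 304.1020) = -20.6366
k = A * exp(exponent) = 574963.2420 * exp(-20.6366) = 6.2704e-04 1/s


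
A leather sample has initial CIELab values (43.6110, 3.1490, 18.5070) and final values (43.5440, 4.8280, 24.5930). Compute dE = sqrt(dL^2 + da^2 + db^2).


dL = -0.067, da = 1.6790, db = 6.0860
dE = sqrt((-0.067)^2 + 1.6790^2 + 6.0860^2) = 6.3137


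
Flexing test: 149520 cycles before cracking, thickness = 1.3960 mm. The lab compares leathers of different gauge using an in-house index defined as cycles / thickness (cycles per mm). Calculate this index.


Formula: Index = cycles / thickness
Substituting: Index = 149520 / 1.3960
Result: 107106.0172 cycles/mm


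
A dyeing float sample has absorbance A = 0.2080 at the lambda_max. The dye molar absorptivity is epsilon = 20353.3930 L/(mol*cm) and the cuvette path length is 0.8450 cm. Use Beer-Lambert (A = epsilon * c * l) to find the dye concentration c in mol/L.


Formula: c = A / (epsilon * l)
Substituting: c = 0.2080 / (20353.3930 * 0.8450)
Result: 1.2094e-05 mol/L


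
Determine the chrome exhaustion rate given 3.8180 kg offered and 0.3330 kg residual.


Formula: Uptake = (offered - residual) / offered * 100
Substituting: Uptake = (3.8180 - 0.3330) / 3.8180 * 100
Result: 91.2782 %


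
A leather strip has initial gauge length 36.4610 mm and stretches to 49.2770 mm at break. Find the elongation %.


Formula: Elongation = (Lf - L0) / L0 * 100
Substituting: Elongation = (49.2770 - 36.4610) / 36.4610 * 100
Result: 35.1499 %


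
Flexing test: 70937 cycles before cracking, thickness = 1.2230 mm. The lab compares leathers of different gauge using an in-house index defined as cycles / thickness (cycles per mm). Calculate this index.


Formula: Index = cycles / thickness
Substituting: Index = 70937 / 1.2230
Result: 58002.4530 cycles/mm


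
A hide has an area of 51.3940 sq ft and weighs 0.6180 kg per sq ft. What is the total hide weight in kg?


Formula: Weight = area * weight_per_sqft
Substituting: Weight = 51.3940 * 0.6180
Result: 31.7615 kg


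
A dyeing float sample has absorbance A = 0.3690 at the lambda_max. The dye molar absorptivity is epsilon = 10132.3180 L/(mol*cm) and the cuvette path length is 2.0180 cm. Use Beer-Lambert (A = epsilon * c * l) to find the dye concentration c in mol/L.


Formula: c = A / (epsilon * l)
Substituting: c = 0.3690 / (10132.3180 * 2.0180)
Result: 1.8047e-05 mol/L


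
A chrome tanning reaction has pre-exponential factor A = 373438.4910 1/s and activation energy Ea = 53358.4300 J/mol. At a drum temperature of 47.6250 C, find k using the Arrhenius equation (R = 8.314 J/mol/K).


T_K = T_C + 273.15 = 47.6250 + 273.15 = 320.7750 K
exponent = -Ea / (R * T_K) = -53358.4300 / (8.314 * 320.7750) = -20.0075
k = A * exp(exponent) = 373438.4910 * exp(-20.0075) = 7.6397e-04 1/s


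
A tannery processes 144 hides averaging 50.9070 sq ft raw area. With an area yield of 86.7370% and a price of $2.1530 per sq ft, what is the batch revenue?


Raw_total = N * avg_area = 144 * 50.9070 = 7330.6080 sq ft
Finished = Raw_total * yield / 100 = 7330.6080 * 86.7370 / 100 = 6358.3495 sq ft
Value = Finished * price = 6358.3495 * 2.1530 = 13689.5264 $


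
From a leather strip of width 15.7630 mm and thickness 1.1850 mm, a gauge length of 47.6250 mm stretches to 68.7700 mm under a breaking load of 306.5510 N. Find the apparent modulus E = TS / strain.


TS = F / (w * t) = 306.5510 / (15.7630 * 1.1850) = 16.4114 N/mm^2
strain = (Lf - L0) / L0 = (68.7700 - 47.6250) / 47.6250 = 0.4440
E = TS / strain = 16.4114 / 0.4440 = 36.9635 N/mm^2


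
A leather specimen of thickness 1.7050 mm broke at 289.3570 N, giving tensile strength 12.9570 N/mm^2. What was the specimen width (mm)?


Formula: w = F / (TS * t)
Substituting: w = 289.3570 / (12.9570 * 1.7050)
Result: 13.0980 mm


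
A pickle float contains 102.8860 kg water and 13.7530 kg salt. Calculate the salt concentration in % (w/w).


Formula: Conc = salt / (water + salt) * 100
Substituting: Conc = 13.7530 / (102.8860 + 13.7530) * 100
Result: 11.7911 %


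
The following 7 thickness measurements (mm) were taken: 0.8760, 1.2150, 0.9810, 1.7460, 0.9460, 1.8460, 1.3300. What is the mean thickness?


Formula: Average = sum / n
Substituting: Average = 8.9400 / 7
Result: 1.2771 mm


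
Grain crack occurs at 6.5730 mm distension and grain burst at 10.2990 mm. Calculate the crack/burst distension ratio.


Formula: Ratio = crack / burst
Substituting: Ratio = 6.5730 / 10.2990
Result: 0.6382


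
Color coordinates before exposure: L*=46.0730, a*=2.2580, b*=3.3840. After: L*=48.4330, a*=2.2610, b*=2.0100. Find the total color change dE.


dL = 2.3600, da = 0.003, db = -1.3740
dE = sqrt(2.3600^2 + 0.003^2 + (-1.3740)^2) = 2.7308


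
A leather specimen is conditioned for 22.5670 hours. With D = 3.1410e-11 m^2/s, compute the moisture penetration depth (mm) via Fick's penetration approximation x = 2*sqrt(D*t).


t = 22.5670 hr * 3600 = 81241.2000 s
D * t = 3.1410e-11 * 81241.2000 = 2.5518e-06
x = 2 * sqrt(D*t) = 2 * sqrt(2.5518e-06) = 0.00319486 m = 3.1949 mm


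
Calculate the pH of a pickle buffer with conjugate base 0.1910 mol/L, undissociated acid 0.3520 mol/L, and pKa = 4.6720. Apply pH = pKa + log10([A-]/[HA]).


ratio = [A-] / [HA] = 0.1910 / 0.3520 = 0.5426
log10(ratio) = -0.2655
pH = pKa + log10(ratio) = 4.6720 - 0.2655 = 4.4065


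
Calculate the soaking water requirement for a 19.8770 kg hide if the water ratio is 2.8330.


Formula: Water = hide_weight * ratio
Substituting: Water = 19.8770 * 2.8330
Result: 56.3115 kg


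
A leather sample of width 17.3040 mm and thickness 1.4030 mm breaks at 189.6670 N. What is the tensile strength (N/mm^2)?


Formula: TS = force / (width * thickness)
Substituting: TS = 189.6670 / (17.3040 * 1.4030)
Result: 7.8125 N/mm^2


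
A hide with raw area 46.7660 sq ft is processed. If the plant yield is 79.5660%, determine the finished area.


Formula: finished = raw * yield / 100
Substituting: finished = 46.7660 * 79.5660 / 100
Result: 37.2098 sq ft


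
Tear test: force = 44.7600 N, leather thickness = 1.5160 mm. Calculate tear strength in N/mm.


Formula: Tear strength = force / thickness
Substituting: Tear strength = 44.7600 / 1.5160
Result: 29.5251 N/mm


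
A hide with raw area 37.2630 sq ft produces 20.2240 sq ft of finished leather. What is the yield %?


Formula: Yield = finished / raw * 100
Substituting: Yield = 20.2240 / 37.2630 * 100
Result: 54.2737 %


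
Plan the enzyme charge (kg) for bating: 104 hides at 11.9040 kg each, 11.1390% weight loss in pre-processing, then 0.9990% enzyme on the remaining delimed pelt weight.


Total_raw = N * avg_wt = 104 * 11.9040 = 1238.0160 kg
Substrate = Total_raw * (1 - loss/100) = 1238.0160 * (1 - 11.1390/100) = 1100.1134 kg
Enzyme = Substrate * pct / 100 = 1100.1134 * 0.9990 / 100 = 10.9901 kg


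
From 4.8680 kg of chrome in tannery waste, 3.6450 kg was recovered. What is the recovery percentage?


Formula: Recovery = recovered / input * 100
Substituting: Recovery = 3.6450 / 4.8680 * 100
Result: 74.8767 %


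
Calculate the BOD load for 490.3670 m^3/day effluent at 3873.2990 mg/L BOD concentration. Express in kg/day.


Formula: BOD_load = volume * conc / 1000
Substituting: BOD_load = 490.3670 * 3873.2990 / 1000
Result: 1899.3380 kg/day


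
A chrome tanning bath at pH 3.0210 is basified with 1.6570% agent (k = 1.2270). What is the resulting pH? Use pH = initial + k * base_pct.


Formula: pH_final = pH_initial + k * base_pct
Substituting: pH_final = 3.0210 + 1.2270 * 1.6570
Result: 5.0541


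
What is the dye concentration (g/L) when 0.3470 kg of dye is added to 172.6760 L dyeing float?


Formula: Conc = dye_mass(kg) / volume(L) * 1000
Substituting: Conc = 0.3470 / 172.6760 * 1000
Result: 2.0095 g/L


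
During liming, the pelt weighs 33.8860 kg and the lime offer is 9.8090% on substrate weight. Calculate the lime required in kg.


Formula: Lime = substrate * pct / 100
Substituting: Lime = 33.8860 * 9.8090 / 100
Result: 3.3239 kg


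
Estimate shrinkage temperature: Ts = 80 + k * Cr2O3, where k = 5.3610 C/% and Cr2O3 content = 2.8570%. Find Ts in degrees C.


Formula: Ts = 80 + k * Cr2O3
Substituting: Ts = 80 + 5.3610 * 2.8570
Result: 95.3164 C


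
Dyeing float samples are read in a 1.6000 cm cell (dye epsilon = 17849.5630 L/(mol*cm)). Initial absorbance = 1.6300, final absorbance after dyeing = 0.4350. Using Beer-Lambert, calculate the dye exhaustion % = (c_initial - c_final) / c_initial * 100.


c_initial = A_i / (epsilon * l) = 1.6300 / (17849.5630 * 1.6000) = 5.7074e-05 mol/L
c_final = A_f / (epsilon * l) = 0.4350 / (17849.5630 * 1.6000) = 1.5231e-05 mol/L
Exhaustion = (c_initial - c_final) / c_initial * 100 = (5.7074e-05 - 1.5231e-05) / 5.7074e-05 * 100 = 73.3129 %


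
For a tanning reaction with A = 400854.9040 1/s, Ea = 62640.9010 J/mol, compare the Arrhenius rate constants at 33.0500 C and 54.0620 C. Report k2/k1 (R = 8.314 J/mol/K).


T1 = 33.0500 + 273.15 = 306.2000 K; T2 = 54.0620 + 273.15 = 327.2120 K
k1 = A * exp(-Ea/(R*T1)) = 400854.9040 * exp(-62640.9010/(8.314*306.2000)) = 8.2546e-06 1/s
k2 = A * exp(-Ea/(R*T2)) = 400854.9040 * exp(-62640.9010/(8.314*327.2120)) = 4.0079e-05 1/s
k2/k1 = 4.0079e-05 / 8.2546e-06 = 4.8554


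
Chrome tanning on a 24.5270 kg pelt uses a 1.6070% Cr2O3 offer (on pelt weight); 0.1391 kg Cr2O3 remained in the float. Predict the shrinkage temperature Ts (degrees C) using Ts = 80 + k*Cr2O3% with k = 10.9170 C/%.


Offered = pelt * offer_pct / 100 = 24.5270 * 1.6070 / 100 = 0.3941 kg
Uptake = offered - residual = 0.3941 - 0.1391 = 0.2550 kg
Cr2O3% on pelt = uptake / pelt * 100 = 0.2550 / 24.5270 * 100 = 1.0399 %
Ts = 80 + k * Cr2O3% = 80 + 10.9170 * 1.0399 = 91.3523 C


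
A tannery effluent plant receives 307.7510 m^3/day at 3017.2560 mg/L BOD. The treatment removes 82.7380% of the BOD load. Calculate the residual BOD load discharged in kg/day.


Load_in = volume * conc / 1000 = 307.7510 * 3017.2560 / 1000 = 928.5636 kg/day
Removed = Load_in * eff / 100 = 928.5636 * 82.7380 / 100 = 768.2749 kg/day
Load_out = Load_in - Removed = 928.5636 - 768.2749 = 160.2886 kg/day


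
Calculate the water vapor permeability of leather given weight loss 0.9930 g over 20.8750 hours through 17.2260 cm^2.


Formula: WVP = loss / (area * time)
Substituting: WVP = 0.9930 / (17.2260 * 20.8750)
Result: 0.00276146 g/(cm^2*hr)


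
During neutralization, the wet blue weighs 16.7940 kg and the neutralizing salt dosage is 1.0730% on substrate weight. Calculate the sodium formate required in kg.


Formula: Neutralizer = substrate * pct / 100
Substituting: Neutralizer = 16.7940 * 1.0730 / 100
Result: 0.1802 kg


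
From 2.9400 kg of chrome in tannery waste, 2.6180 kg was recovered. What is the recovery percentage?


Formula: Recovery = recovered / input * 100
Substituting: Recovery = 2.6180 / 2.9400 * 100
Result: 89.0476 %


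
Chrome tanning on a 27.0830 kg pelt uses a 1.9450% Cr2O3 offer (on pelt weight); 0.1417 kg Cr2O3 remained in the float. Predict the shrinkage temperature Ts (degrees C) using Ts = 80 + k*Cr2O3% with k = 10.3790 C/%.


Offered = pelt * offer_pct / 100 = 27.0830 * 1.9450 / 100 = 0.5268 kg
Uptake = offered - residual = 0.5268 - 0.1417 = 0.3851 kg
Cr2O3% on pelt = uptake / pelt * 100 = 0.3851 / 27.0830 * 100 = 1.4218 %
Ts = 80 + k * Cr2O3% = 80 + 10.3790 * 1.4218 = 94.7568 C


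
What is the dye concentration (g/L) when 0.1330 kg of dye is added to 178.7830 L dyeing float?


Formula: Conc = dye_mass(kg) / volume(L) * 1000
Substituting: Conc = 0.1330 / 178.7830 * 1000
Result: 0.7439 g/L


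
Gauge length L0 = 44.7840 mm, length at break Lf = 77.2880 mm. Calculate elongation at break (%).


Formula: Elongation = (Lf - L0) / L0 * 100
Substituting: Elongation = (77.2880 - 44.7840) / 44.7840 * 100
Result: 72.5795 %


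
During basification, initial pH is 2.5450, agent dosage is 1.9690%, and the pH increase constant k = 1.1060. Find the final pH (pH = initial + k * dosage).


Formula: pH_final = pH_initial + k * base_pct
Substituting: pH_final = 2.5450 + 1.1060 * 1.9690
Result: 4.7227


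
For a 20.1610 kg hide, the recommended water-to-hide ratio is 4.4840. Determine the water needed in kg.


Formula: Water = hide_weight * ratio
Substituting: Water = 20.1610 * 4.4840
Result: 90.4019 kg


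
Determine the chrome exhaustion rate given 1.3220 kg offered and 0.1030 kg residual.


Formula: Uptake = (offered - residual) / offered * 100
Substituting: Uptake = (1.3220 - 0.1030) / 1.3220 * 100
Result: 92.2088 %


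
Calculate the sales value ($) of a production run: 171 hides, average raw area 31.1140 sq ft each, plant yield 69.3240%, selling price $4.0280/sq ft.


Raw_total = N * avg_area = 171 * 31.1140 = 5320.4940 sq ft
Finished = Raw_total * yield / 100 = 5320.4940 * 69.3240 / 100 = 3688.3793 sq ft
Value = Finished * price = 3688.3793 * 4.0280 = 14856.7917 $


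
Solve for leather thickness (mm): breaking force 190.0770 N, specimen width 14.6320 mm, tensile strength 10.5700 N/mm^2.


Formula: t = F / (TS * w)
Substituting: t = 190.0770 / (10.5700 * 14.6320)
Result: 1.2290 mm


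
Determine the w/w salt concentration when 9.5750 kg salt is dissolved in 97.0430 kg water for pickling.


Formula: Conc = salt / (water + salt) * 100
Substituting: Conc = 9.5750 / (97.0430 + 9.5750) * 100
Result: 8.9807 %


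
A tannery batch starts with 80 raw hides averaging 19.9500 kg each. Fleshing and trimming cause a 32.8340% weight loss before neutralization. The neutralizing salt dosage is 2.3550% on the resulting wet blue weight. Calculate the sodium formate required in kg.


Total_raw = N * avg_wt = 80 * 19.9500 = 1596.0000 kg
Substrate = Total_raw * (1 - loss/100) = 1596.0000 * (1 - 32.8340/100) = 1071.9694 kg
Neutralizer = Substrate * pct / 100 = 1071.9694 * 2.3550 / 100 = 25.2449 kg


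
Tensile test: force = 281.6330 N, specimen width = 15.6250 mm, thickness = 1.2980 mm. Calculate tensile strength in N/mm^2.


Formula: TS = force / (width * thickness)
Substituting: TS = 281.6330 / (15.6250 * 1.2980)
Result: 13.8864 N/mm^2


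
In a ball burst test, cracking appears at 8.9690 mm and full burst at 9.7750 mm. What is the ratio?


Formula: Ratio = crack / burst
Substituting: Ratio = 8.9690 / 9.7750
Result: 0.9175


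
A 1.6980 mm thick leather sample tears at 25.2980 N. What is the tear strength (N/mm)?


Formula: Tear strength = force / thickness
Substituting: Tear strength = 25.2980 / 1.6980
Result: 14.8987 N/mm


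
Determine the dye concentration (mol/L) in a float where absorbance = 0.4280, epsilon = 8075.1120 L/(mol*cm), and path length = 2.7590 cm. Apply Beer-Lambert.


Formula: c = A / (epsilon * l)
Substituting: c = 0.4280 / (8075.1120 * 2.7590)
Result: 1.9211e-05 mol/L


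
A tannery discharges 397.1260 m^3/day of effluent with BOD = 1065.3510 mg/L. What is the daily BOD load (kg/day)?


Formula: BOD_load = volume * conc / 1000
Substituting: BOD_load = 397.1260 * 1065.3510 / 1000
Result: 423.0786 kg/day


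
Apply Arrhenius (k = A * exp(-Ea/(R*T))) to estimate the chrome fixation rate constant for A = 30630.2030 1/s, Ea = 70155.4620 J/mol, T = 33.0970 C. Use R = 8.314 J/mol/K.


T_K = T_C + 273.15 = 33.0970 + 273.15 = 306.2470 K
exponent = -Ea / (R * T_K) = -70155.4620 / (8.314 * 306.2470) = -27.5537
k = A * exp(exponent) = 30630.2030 * exp(-27.5537) = 3.3093e-08 1/s


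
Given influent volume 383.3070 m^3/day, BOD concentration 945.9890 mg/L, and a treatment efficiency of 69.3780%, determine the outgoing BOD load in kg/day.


Load_in = volume * conc / 1000 = 383.3070 * 945.9890 / 1000 = 362.6042 kg/day
Removed = Load_in * eff / 100 = 362.6042 * 69.3780 / 100 = 251.5675 kg/day
Load_out = Load_in - Removed = 362.6042 - 251.5675 = 111.0367 kg/day
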